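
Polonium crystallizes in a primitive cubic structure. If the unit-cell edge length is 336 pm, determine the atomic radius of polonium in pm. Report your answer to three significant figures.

In a simple cubic lattice, atoms touch along the cell edge, so a = 2r.
r = a/2 = 336/2 = 168 pm.

168 pm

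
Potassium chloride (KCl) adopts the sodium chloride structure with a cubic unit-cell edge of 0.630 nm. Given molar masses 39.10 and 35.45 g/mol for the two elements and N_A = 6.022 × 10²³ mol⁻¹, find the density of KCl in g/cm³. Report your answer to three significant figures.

The sodium chloride structure contains Z = 4 formula units per cell; M(KCl) = 39.10 + 35.45 = 74.55 g/mol.
a³ = (6.300 × 10^-8 cm)³ = 2.500 × 10^-22 cm³.
ρ = 4 × 74.55 / (6.022 × 10²³ × 2.500 × 10^-22) = 1.980 g/cm³.

1.98 g/cm³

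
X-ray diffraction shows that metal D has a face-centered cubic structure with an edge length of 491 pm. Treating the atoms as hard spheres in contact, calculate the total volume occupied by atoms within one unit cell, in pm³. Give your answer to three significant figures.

In an FCC lattice atoms touch along the face diagonal, so √2·a = 4r, so r = 0.3536a = 173.6 pm.
V_atoms = Z × (4/3)πr³ = 4 × (4/3)π × (173.6)³ = 8.77 × 10^7 pm³.

8.77 × 10^7 pm³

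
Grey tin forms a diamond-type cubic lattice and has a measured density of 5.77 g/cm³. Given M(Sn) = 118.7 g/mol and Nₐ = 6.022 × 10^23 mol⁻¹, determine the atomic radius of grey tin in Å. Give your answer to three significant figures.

For a diamond cubic cell (Z = 8), a³ = Z·M/(N_A·ρ) = 8 × 118.7 / (6.022 × 10²³ × 5.770) = 2.733 × 10^-22 cm³, so a = 6.489 × 10^-8 cm = 6.489 Å.
Nearest neighbors lie along the body diagonal with √3·a = 8r, so r = 0.2165 × a = 1.41 Å.

1.41 Å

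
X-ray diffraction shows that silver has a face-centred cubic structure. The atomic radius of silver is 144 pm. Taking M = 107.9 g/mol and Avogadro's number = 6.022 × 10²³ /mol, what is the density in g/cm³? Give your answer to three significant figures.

10.6 g/cm³

In an FCC lattice, atoms touch along the face diagonal, so √2·a = 4r, giving a = 407.3 pm = 4.073 × 10^-8 cm.
With Z = 4, ρ = Z·M/(N_A·a³) = 4 × 107.9 / (6.022 × 10²³ × 6.757 × 10^-23) = 10.61 g/cm³.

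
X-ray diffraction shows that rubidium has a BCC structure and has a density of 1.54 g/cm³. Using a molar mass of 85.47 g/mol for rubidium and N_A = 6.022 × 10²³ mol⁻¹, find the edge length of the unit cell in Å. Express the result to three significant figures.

5.69 Å

With Z = 2 atoms per BCC cell, a³ = Z·M/(N_A·ρ) = 2 × 85.47 / (6.022 × 10²³ × 1.540 g/cm³) = 1.843 × 10^-22 cm³.
a = (1.843 × 10^-22)^(1/3) = 5.691 × 10^-8 cm = 5.69 Å.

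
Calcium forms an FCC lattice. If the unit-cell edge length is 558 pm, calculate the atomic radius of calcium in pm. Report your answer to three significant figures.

In an FCC lattice, atoms touch along the face diagonal, so √2·a = 4r.
r = √2·a/4 = 1.4142 × 558 / 4 = 197 pm.

197 pm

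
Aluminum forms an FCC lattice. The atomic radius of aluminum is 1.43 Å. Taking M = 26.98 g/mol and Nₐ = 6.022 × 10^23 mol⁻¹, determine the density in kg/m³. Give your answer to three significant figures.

In an FCC lattice, atoms touch along the face diagonal, so √2·a = 4r, giving a = 4.045 Å = 4.045 × 10^-8 cm.
With Z = 4, ρ = Z·M/(N_A·a³) = 4 × 26.98 / (6.022 × 10²³ × 6.617 × 10^-23) = 2.708 g/cm³ = 2710 kg/m³.

2710 kg/m³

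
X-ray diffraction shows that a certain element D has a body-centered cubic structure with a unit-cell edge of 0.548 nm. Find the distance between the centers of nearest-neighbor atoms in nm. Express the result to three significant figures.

0.475 nm

In a BCC structure, atoms touch along the body diagonal, so √3·a = 4r; the nearest-neighbor distance equals 2r = 0.8660·a.
d = 0.8660 × 0.548 = 0.475 nm.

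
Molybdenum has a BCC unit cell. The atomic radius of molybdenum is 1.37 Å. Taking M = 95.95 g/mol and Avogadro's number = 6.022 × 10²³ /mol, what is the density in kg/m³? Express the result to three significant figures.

10100 kg/m³

In a BCC lattice, atoms touch along the body diagonal, so √3·a = 4r, giving a = 3.164 Å = 3.164 × 10^-8 cm.
With Z = 2, ρ = Z·M/(N_A·a³) = 2 × 95.95 / (6.022 × 10²³ × 3.167 × 10^-23) = 10.06 g/cm³ = 10100 kg/m³.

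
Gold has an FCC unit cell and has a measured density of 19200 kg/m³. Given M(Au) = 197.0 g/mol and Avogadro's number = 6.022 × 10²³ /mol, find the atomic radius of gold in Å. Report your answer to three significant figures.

1.44 Å

For an FCC cell (Z = 4), a³ = Z·M/(N_A·ρ) = 4 × 197.0 / (6.022 × 10²³ × 19.20) = 6.815 × 10^-23 cm³, so a = 4.085 × 10^-8 cm = 4.085 Å.
Atoms touch along the face diagonal, so √2·a = 4r, so r = 0.3536 × a = 1.44 Å.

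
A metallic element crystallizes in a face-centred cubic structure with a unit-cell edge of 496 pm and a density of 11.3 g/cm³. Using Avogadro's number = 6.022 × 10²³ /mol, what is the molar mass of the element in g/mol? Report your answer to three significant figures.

An FCC cell has Z = 4 atoms; a = 4.960 × 10^-8 cm.
M = ρ·N_A·a³/Z = 11.3 × 6.022 × 10²³ × 1.220 × 10^-22 / 4 = 208 g/mol.

208 g/mol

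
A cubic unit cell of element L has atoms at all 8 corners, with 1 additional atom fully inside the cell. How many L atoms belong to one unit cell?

Corner atoms are shared by 8 cells (1/8 each), interior atoms are unshared.
Net atoms = 8 × 1/8 + 1 = 1 + 1 = 2.

2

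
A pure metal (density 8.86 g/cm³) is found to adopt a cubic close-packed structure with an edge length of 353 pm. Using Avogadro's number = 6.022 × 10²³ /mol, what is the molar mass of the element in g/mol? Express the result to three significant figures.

58.7 g/mol

An FCC cell has Z = 4 atoms; a = 3.530 × 10^-8 cm.
M = ρ·N_A·a³/Z = 8.86 × 6.022 × 10²³ × 4.399 × 10^-23 / 4 = 58.7 g/mol.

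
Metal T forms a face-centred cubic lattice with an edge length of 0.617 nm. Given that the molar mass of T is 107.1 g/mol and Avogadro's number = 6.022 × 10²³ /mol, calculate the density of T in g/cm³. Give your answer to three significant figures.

An FCC unit cell contains Z = 4 atoms.
Cell volume: a³ = (0.617 nm)³ = (6.170 × 10^-8 cm)³ = 2.349 × 10^-22 cm³.
ρ = Z·M/(N_A·a³) = 4 × 107.1 / (6.022 × 10²³ × 2.349 × 10^-22) = 3.029 g/cm³.

3.03 g/cm³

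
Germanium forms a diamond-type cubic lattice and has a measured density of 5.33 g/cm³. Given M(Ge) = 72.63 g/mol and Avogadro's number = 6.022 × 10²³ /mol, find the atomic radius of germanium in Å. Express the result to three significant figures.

1.22 Å

For a diamond cubic cell (Z = 8), a³ = Z·M/(N_A·ρ) = 8 × 72.63 / (6.022 × 10²³ × 5.330) = 1.810 × 10^-22 cm³, so a = 5.657 × 10^-8 cm = 5.657 Å.
Nearest neighbors lie along the body diagonal with √3·a = 8r, so r = 0.2165 × a = 1.22 Å.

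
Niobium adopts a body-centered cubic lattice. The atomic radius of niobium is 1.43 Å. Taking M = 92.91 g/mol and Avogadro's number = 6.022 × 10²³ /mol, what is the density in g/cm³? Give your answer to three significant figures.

In a BCC lattice, atoms touch along the body diagonal, so √3·a = 4r, giving a = 3.302 Å = 3.302 × 10^-8 cm.
With Z = 2, ρ = Z·M/(N_A·a³) = 2 × 92.91 / (6.022 × 10²³ × 3.602 × 10^-23) = 8.567 g/cm³.

8.57 g/cm³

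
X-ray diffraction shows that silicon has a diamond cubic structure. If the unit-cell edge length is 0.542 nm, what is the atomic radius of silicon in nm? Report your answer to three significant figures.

0.117 nm

In a diamond cubic lattice, nearest neighbors lie along the body diagonal with √3·a = 8r.
r = √3·a/8 = 1.7321 × 0.542 / 8 = 0.117 nm.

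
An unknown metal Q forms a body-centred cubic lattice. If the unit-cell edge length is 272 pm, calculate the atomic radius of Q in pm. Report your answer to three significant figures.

118 pm

In a BCC lattice, atoms touch along the body diagonal, so √3·a = 4r.
r = √3·a/4 = 1.7321 × 272 / 4 = 118 pm.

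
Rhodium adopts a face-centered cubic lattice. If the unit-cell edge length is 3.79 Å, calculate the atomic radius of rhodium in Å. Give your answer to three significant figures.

1.34 Å

In an FCC lattice, atoms touch along the face diagonal, so √2·a = 4r.
r = √2·a/4 = 1.4142 × 3.79 / 4 = 1.34 Å.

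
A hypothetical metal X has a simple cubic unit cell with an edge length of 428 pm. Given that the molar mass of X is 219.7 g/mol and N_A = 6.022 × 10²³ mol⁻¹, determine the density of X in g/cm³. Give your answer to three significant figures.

4.65 g/cm³

A simple cubic unit cell contains Z = 1 atom.
Cell volume: a³ = (428 pm)³ = (4.280 × 10^-8 cm)³ = 7.840 × 10^-23 cm³.
ρ = Z·M/(N_A·a³) = 1 × 219.7 / (6.022 × 10²³ × 7.840 × 10^-23) = 4.653 g/cm³.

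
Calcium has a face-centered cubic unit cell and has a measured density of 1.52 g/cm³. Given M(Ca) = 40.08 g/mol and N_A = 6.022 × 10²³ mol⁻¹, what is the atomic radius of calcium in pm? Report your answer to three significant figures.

For an FCC cell (Z = 4), a³ = Z·M/(N_A·ρ) = 4 × 40.08 / (6.022 × 10²³ × 1.520) = 1.751 × 10^-22 cm³, so a = 5.595 × 10^-8 cm = 559.5 pm.
Atoms touch along the face diagonal, so √2·a = 4r, so r = 0.3536 × a = 198 pm.

198 pm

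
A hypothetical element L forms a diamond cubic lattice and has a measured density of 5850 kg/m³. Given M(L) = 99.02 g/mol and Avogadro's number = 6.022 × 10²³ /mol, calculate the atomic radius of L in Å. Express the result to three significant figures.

1.32 Å

For a diamond cubic cell (Z = 8), a³ = Z·M/(N_A·ρ) = 8 × 99.02 / (6.022 × 10²³ × 5.850) = 2.249 × 10^-22 cm³, so a = 6.081 × 10^-8 cm = 6.081 Å.
Nearest neighbors lie along the body diagonal with √3·a = 8r, so r = 0.2165 × a = 1.32 Å.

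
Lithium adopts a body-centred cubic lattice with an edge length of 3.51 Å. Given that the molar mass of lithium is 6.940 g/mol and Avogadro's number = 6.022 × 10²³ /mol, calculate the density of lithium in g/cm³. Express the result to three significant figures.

A BCC unit cell contains Z = 2 atoms.
Cell volume: a³ = (3.51 Å)³ = (3.510 × 10^-8 cm)³ = 4.324 × 10^-23 cm³.
ρ = Z·M/(N_A·a³) = 2 × 6.940 / (6.022 × 10²³ × 4.324 × 10^-23) = 0.5330 g/cm³.

0.533 g/cm³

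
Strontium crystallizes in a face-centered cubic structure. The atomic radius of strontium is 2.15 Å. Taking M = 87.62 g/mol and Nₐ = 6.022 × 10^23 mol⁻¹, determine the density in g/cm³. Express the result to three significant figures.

2.59 g/cm³

In an FCC lattice, atoms touch along the face diagonal, so √2·a = 4r, giving a = 6.081 Å = 6.081 × 10^-8 cm.
With Z = 4, ρ = Z·M/(N_A·a³) = 4 × 87.62 / (6.022 × 10²³ × 2.249 × 10^-22) = 2.588 g/cm³.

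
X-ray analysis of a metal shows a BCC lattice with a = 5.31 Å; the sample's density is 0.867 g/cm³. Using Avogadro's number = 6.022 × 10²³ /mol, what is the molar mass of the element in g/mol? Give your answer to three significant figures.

39.1 g/mol

A BCC cell has Z = 2 atoms; a = 5.310 × 10^-8 cm.
M = ρ·N_A·a³/Z = 0.867 × 6.022 × 10²³ × 1.497 × 10^-22 / 2 = 39.1 g/mol.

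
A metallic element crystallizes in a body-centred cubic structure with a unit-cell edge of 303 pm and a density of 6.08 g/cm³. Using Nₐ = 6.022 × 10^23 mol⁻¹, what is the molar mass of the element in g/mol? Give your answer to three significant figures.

50.9 g/mol

A BCC cell has Z = 2 atoms; a = 3.030 × 10^-8 cm.
M = ρ·N_A·a³/Z = 6.08 × 6.022 × 10²³ × 2.782 × 10^-23 / 2 = 50.9 g/mol.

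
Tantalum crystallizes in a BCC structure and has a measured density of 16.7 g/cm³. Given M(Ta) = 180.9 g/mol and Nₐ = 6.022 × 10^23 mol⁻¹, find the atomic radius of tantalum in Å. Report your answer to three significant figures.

For a BCC cell (Z = 2), a³ = Z·M/(N_A·ρ) = 2 × 180.9 / (6.022 × 10²³ × 16.70) = 3.598 × 10^-23 cm³, so a = 3.301 × 10^-8 cm = 3.301 Å.
Atoms touch along the body diagonal, so √3·a = 4r, so r = 0.4330 × a = 1.43 Å.

1.43 Å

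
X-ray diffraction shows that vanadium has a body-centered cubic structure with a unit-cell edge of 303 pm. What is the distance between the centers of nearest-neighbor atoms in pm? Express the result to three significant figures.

262 pm

In a BCC structure, atoms touch along the body diagonal, so √3·a = 4r; the nearest-neighbor distance equals 2r = 0.8660·a.
d = 0.8660 × 303 = 262 pm.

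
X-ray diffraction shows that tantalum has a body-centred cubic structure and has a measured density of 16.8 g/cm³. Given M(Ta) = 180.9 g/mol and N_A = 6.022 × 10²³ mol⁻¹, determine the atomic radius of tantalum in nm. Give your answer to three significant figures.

For a BCC cell (Z = 2), a³ = Z·M/(N_A·ρ) = 2 × 180.9 / (6.022 × 10²³ × 16.80) = 3.576 × 10^-23 cm³, so a = 3.295 × 10^-8 cm = 0.3295 nm.
Atoms touch along the body diagonal, so √3·a = 4r, so r = 0.4330 × a = 0.143 nm.

0.143 nm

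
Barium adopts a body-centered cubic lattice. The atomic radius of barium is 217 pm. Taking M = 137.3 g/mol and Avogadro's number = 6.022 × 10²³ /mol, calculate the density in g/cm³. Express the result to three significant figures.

In a BCC lattice, atoms touch along the body diagonal, so √3·a = 4r, giving a = 501.1 pm = 5.011 × 10^-8 cm.
With Z = 2, ρ = Z·M/(N_A·a³) = 2 × 137.3 / (6.022 × 10²³ × 1.259 × 10^-22) = 3.623 g/cm³.

3.62 g/cm³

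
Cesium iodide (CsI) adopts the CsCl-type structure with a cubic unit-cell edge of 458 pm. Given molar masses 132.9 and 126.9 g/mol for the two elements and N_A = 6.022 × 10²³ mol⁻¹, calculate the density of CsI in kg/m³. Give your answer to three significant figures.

4490 kg/m³

The CsCl-type structure contains Z = 1 formula unit per cell; M(CsI) = 132.9 + 126.9 = 259.8 g/mol.
a³ = (4.580 × 10^-8 cm)³ = 9.607 × 10^-23 cm³.
ρ = 1 × 259.8 / (6.022 × 10²³ × 9.607 × 10^-23) = 4.491 g/cm³ = 4490 kg/m³.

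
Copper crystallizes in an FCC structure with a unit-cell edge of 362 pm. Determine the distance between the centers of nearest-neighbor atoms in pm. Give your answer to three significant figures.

256 pm

In an FCC structure, atoms touch along the face diagonal, so √2·a = 4r; the nearest-neighbor distance equals 2r = 0.7071·a.
d = 0.7071 × 362 = 256 pm.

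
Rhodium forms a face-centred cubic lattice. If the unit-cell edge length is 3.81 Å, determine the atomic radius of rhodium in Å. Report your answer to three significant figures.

1.35 Å

In an FCC lattice, atoms touch along the face diagonal, so √2·a = 4r.
r = √2·a/4 = 1.4142 × 3.81 / 4 = 1.35 Å.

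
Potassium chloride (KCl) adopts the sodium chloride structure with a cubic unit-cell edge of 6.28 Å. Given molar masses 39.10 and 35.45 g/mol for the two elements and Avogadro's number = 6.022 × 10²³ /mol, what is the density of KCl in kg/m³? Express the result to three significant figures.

2000 kg/m³

The sodium chloride structure contains Z = 4 formula units per cell; M(KCl) = 39.10 + 35.45 = 74.55 g/mol.
a³ = (6.280 × 10^-8 cm)³ = 2.477 × 10^-22 cm³.
ρ = 4 × 74.55 / (6.022 × 10²³ × 2.477 × 10^-22) = 1.999 g/cm³ = 2000 kg/m³.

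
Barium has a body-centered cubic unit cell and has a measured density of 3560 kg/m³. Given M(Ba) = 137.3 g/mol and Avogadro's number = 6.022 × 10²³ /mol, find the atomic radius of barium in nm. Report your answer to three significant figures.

0.218 nm

For a BCC cell (Z = 2), a³ = Z·M/(N_A·ρ) = 2 × 137.3 / (6.022 × 10²³ × 3.560) = 1.281 × 10^-22 cm³, so a = 5.041 × 10^-8 cm = 0.5041 nm.
Atoms touch along the body diagonal, so √3·a = 4r, so r = 0.4330 × a = 0.218 nm.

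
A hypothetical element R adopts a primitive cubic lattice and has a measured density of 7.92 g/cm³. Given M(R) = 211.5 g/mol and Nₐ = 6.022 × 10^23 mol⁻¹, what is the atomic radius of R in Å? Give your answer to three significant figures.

1.77 Å

For a simple cubic cell (Z = 1), a³ = Z·M/(N_A·ρ) = 1 × 211.5 / (6.022 × 10²³ × 7.920) = 4.434 × 10^-23 cm³, so a = 3.540 × 10^-8 cm = 3.540 Å.
Atoms touch along the cell edge, so a = 2r, so r = 0.5000 × a = 1.77 Å.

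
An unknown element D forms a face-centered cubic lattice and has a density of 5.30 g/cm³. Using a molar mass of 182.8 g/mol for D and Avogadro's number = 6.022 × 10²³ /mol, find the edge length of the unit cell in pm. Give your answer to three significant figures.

With Z = 4 atoms per FCC cell, a³ = Z·M/(N_A·ρ) = 4 × 182.8 / (6.022 × 10²³ × 5.300 g/cm³) = 2.291 × 10^-22 cm³.
a = (2.291 × 10^-22)^(1/3) = 6.119 × 10^-8 cm = 612 pm.

612 pm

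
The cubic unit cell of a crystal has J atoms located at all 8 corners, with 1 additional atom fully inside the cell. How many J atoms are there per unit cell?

Corner atoms are shared by 8 cells (1/8 each), interior atoms are unshared.
Net atoms = 8 × 1/8 + 1 = 1 + 1 = 2.

2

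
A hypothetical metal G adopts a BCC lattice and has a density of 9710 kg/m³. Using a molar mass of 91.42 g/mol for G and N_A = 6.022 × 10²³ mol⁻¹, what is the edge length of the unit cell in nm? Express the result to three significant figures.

With Z = 2 atoms per BCC cell, a³ = Z·M/(N_A·ρ) = 2 × 91.42 / (6.022 × 10²³ × 9.710 g/cm³) = 3.127 × 10^-23 cm³.
a = (3.127 × 10^-23)^(1/3) = 3.150 × 10^-8 cm = 0.315 nm.

0.315 nm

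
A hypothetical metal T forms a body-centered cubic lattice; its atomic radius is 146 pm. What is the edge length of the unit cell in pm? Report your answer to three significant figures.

337 pm

In a BCC lattice, atoms touch along the body diagonal, so √3·a = 4r.
a = 4r/√3 = 4 × 146 / 1.7321 = 337 pm.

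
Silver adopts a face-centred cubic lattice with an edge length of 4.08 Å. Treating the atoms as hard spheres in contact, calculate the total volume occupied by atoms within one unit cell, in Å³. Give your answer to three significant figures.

50.3 Å³

In an FCC lattice atoms touch along the face diagonal, so √2·a = 4r, so r = 0.3536a = 1.442 Å.
V_atoms = Z × (4/3)πr³ = 4 × (4/3)π × (1.442)³ = 50.3 Å³.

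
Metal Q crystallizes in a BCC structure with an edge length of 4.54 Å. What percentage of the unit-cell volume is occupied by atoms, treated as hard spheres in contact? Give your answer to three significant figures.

In a BCC lattice atoms touch along the body diagonal, so √3·a = 4r, so r = 0.4330a = 1.966 Å.
Packing fraction = Z·(4/3)πr³ / a³ = 2 × (4/3)π × (1.966)³ / (4.54)³ = 0.6802 = 68.0%.

68.0%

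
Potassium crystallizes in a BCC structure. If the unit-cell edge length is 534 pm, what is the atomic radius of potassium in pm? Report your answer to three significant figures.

231 pm

In a BCC lattice, atoms touch along the body diagonal, so √3·a = 4r.
r = √3·a/4 = 1.7321 × 534 / 4 = 231 pm.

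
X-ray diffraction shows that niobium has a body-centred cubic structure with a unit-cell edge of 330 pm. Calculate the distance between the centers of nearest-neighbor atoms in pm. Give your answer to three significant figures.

In a BCC structure, atoms touch along the body diagonal, so √3·a = 4r; the nearest-neighbor distance equals 2r = 0.8660·a.
d = 0.8660 × 330 = 286 pm.

286 pm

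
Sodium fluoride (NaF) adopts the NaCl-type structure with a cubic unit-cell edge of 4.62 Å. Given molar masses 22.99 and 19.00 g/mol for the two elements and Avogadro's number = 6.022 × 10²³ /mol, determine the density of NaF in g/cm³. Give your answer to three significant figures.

2.83 g/cm³

The NaCl-type structure contains Z = 4 formula units per cell; M(NaF) = 22.99 + 19.00 = 41.99 g/mol.
a³ = (4.620 × 10^-8 cm)³ = 9.861 × 10^-23 cm³.
ρ = 4 × 41.99 / (6.022 × 10²³ × 9.861 × 10^-23) = 2.828 g/cm³.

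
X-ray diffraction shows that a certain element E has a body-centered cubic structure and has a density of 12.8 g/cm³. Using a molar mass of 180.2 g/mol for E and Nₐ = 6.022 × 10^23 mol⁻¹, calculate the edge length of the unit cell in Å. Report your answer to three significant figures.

3.60 Å

With Z = 2 atoms per BCC cell, a³ = Z·M/(N_A·ρ) = 2 × 180.2 / (6.022 × 10²³ × 12.80 g/cm³) = 4.676 × 10^-23 cm³.
a = (4.676 × 10^-23)^(1/3) = 3.603 × 10^-8 cm = 3.60 Å.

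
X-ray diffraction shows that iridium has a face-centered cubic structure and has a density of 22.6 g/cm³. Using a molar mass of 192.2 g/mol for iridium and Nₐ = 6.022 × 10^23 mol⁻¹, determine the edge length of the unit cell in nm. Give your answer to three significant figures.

With Z = 4 atoms per FCC cell, a³ = Z·M/(N_A·ρ) = 4 × 192.2 / (6.022 × 10²³ × 22.60 g/cm³) = 5.649 × 10^-23 cm³.
a = (5.649 × 10^-23)^(1/3) = 3.837 × 10^-8 cm = 0.384 nm.

0.384 nm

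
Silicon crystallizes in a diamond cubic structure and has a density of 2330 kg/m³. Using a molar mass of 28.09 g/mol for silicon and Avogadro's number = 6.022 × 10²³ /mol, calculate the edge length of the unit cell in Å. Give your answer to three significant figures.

With Z = 8 atoms per diamond cubic cell, a³ = Z·M/(N_A·ρ) = 8 × 28.09 / (6.022 × 10²³ × 2.330 g/cm³) = 1.602 × 10^-22 cm³.
a = (1.602 × 10^-22)^(1/3) = 5.431 × 10^-8 cm = 5.43 Å.

5.43 Å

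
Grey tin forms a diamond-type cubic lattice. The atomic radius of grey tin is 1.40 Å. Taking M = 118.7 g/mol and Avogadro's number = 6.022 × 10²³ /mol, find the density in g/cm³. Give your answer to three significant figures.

In a diamond cubic lattice, nearest neighbors lie along the body diagonal with √3·a = 8r, giving a = 6.466 Å = 6.466 × 10^-8 cm.
With Z = 8, ρ = Z·M/(N_A·a³) = 8 × 118.7 / (6.022 × 10²³ × 2.704 × 10^-22) = 5.832 g/cm³.

5.83 g/cm³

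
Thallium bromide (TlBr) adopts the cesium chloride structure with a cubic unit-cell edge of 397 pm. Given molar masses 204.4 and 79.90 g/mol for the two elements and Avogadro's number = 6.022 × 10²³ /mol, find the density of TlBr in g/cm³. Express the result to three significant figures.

7.55 g/cm³

The cesium chloride structure contains Z = 1 formula unit per cell; M(TlBr) = 204.4 + 79.90 = 284.3 g/mol.
a³ = (3.970 × 10^-8 cm)³ = 6.257 × 10^-23 cm³.
ρ = 1 × 284.3 / (6.022 × 10²³ × 6.257 × 10^-23) = 7.545 g/cm³.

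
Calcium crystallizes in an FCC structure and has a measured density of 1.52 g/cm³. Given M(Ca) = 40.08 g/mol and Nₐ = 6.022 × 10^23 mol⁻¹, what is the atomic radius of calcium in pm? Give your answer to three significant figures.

198 pm

For an FCC cell (Z = 4), a³ = Z·M/(N_A·ρ) = 4 × 40.08 / (6.022 × 10²³ × 1.520) = 1.751 × 10^-22 cm³, so a = 5.595 × 10^-8 cm = 559.5 pm.
Atoms touch along the face diagonal, so √2·a = 4r, so r = 0.3536 × a = 198 pm.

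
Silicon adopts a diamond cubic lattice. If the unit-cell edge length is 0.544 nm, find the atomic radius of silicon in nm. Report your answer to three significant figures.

In a diamond cubic lattice, nearest neighbors lie along the body diagonal with √3·a = 8r.
r = √3·a/8 = 1.7321 × 0.544 / 8 = 0.118 nm.

0.118 nm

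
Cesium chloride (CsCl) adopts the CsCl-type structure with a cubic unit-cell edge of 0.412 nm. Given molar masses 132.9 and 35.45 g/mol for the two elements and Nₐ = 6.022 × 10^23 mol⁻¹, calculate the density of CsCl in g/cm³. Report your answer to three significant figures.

4.00 g/cm³

The CsCl-type structure contains Z = 1 formula unit per cell; M(CsCl) = 132.9 + 35.45 = 168.35 g/mol.
a³ = (4.120 × 10^-8 cm)³ = 6.993 × 10^-23 cm³.
ρ = 1 × 168.35 / (6.022 × 10²³ × 6.993 × 10^-23) = 3.997 g/cm³.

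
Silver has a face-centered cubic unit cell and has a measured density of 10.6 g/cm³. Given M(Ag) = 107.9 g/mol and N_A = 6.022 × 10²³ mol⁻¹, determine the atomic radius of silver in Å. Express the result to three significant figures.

1.44 Å

For an FCC cell (Z = 4), a³ = Z·M/(N_A·ρ) = 4 × 107.9 / (6.022 × 10²³ × 10.60) = 6.761 × 10^-23 cm³, so a = 4.074 × 10^-8 cm = 4.074 Å.
Atoms touch along the face diagonal, so √2·a = 4r, so r = 0.3536 × a = 1.44 Å.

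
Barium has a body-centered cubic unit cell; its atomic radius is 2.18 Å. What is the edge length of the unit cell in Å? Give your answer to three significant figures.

5.03 Å

In a BCC lattice, atoms touch along the body diagonal, so √3·a = 4r.
a = 4r/√3 = 4 × 2.18 / 1.7321 = 5.03 Å.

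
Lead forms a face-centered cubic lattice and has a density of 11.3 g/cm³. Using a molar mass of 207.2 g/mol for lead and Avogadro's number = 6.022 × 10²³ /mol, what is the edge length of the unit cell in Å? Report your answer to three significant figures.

4.96 Å

With Z = 4 atoms per FCC cell, a³ = Z·M/(N_A·ρ) = 4 × 207.2 / (6.022 × 10²³ × 11.30 g/cm³) = 1.218 × 10^-22 cm³.
a = (1.218 × 10^-22)^(1/3) = 4.957 × 10^-8 cm = 4.96 Å.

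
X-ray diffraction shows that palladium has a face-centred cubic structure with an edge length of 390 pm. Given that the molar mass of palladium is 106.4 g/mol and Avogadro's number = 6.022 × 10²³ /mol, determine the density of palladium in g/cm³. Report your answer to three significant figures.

11.9 g/cm³

An FCC unit cell contains Z = 4 atoms.
Cell volume: a³ = (390 pm)³ = (3.900 × 10^-8 cm)³ = 5.932 × 10^-23 cm³.
ρ = Z·M/(N_A·a³) = 4 × 106.4 / (6.022 × 10²³ × 5.932 × 10^-23) = 11.91 g/cm³.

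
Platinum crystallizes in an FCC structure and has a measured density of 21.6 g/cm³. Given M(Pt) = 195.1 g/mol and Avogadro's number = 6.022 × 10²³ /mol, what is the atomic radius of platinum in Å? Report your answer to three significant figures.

For an FCC cell (Z = 4), a³ = Z·M/(N_A·ρ) = 4 × 195.1 / (6.022 × 10²³ × 21.60) = 6.000 × 10^-23 cm³, so a = 3.915 × 10^-8 cm = 3.915 Å.
Atoms touch along the face diagonal, so √2·a = 4r, so r = 0.3536 × a = 1.38 Å.

1.38 Å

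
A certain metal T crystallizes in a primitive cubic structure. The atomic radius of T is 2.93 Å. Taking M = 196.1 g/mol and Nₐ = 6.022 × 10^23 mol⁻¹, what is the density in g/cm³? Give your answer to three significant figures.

1.62 g/cm³

In a simple cubic lattice, atoms touch along the cell edge, so a = 2r, giving a = 5.860 Å = 5.860 × 10^-8 cm.
With Z = 1, ρ = Z·M/(N_A·a³) = 1 × 196.1 / (6.022 × 10²³ × 2.012 × 10^-22) = 1.618 g/cm³.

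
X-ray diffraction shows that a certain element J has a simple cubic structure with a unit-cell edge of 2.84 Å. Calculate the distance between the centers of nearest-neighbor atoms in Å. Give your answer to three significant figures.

2.84 Å

In a simple cubic structure, atoms touch along the cell edge, so a = 2r; the nearest-neighbor distance equals 2r = 1.000·a.
d = 1.000 × 2.84 = 2.84 Å.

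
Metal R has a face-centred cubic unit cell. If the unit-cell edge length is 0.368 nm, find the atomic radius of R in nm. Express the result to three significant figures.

0.130 nm

In an FCC lattice, atoms touch along the face diagonal, so √2·a = 4r.
r = √2·a/4 = 1.4142 × 0.368 / 4 = 0.130 nm.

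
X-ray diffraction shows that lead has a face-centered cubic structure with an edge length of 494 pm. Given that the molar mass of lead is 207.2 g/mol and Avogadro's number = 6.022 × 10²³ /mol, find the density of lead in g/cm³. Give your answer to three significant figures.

11.4 g/cm³

An FCC unit cell contains Z = 4 atoms.
Cell volume: a³ = (494 pm)³ = (4.940 × 10^-8 cm)³ = 1.206 × 10^-22 cm³.
ρ = Z·M/(N_A·a³) = 4 × 207.2 / (6.022 × 10²³ × 1.206 × 10^-22) = 11.42 g/cm³.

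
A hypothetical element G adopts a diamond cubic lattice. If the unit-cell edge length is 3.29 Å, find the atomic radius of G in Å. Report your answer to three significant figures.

0.712 Å

In a diamond cubic lattice, nearest neighbors lie along the body diagonal with √3·a = 8r.
r = √3·a/8 = 1.7321 × 3.29 / 8 = 0.712 Å.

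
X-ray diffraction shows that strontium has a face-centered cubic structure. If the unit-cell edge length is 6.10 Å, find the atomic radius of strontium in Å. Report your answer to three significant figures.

2.16 Å

In an FCC lattice, atoms touch along the face diagonal, so √2·a = 4r.
r = √2·a/4 = 1.4142 × 6.10 / 4 = 2.16 Å.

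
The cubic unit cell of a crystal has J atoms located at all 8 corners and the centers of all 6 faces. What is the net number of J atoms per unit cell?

4

Corner atoms are shared by 8 cells (1/8 each), face atoms by 2 (1/2 each).
Net atoms = 8 × 1/8 + 6 × 1/2 = 1 + 3 = 4.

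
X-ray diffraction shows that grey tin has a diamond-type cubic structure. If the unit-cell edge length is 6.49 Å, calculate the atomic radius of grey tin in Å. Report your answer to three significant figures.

In a diamond cubic lattice, nearest neighbors lie along the body diagonal with √3·a = 8r.
r = √3·a/8 = 1.7321 × 6.49 / 8 = 1.41 Å.

1.41 Å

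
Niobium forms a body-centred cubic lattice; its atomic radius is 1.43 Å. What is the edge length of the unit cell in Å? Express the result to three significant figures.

In a BCC lattice, atoms touch along the body diagonal, so √3·a = 4r.
a = 4r/√3 = 4 × 1.43 / 1.7321 = 3.30 Å.

3.30 Å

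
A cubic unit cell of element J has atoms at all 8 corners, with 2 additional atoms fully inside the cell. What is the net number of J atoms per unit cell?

Corner atoms are shared by 8 cells (1/8 each), interior atoms are unshared.
Net atoms = 8 × 1/8 + 2 = 1 + 2 = 3.

3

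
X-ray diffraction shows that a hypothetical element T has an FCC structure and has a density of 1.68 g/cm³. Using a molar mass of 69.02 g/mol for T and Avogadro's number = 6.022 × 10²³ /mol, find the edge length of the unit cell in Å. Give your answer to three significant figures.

With Z = 4 atoms per FCC cell, a³ = Z·M/(N_A·ρ) = 4 × 69.02 / (6.022 × 10²³ × 1.680 g/cm³) = 2.729 × 10^-22 cm³.
a = (2.729 × 10^-22)^(1/3) = 6.486 × 10^-8 cm = 6.49 Å.

6.49 Å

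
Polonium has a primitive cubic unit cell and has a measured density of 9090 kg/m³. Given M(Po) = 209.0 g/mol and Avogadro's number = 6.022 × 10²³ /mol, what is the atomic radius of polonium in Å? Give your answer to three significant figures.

1.68 Å

For a simple cubic cell (Z = 1), a³ = Z·M/(N_A·ρ) = 1 × 209.0 / (6.022 × 10²³ × 9.090) = 3.818 × 10^-23 cm³, so a = 3.367 × 10^-8 cm = 3.367 Å.
Atoms touch along the cell edge, so a = 2r, so r = 0.5000 × a = 1.68 Å.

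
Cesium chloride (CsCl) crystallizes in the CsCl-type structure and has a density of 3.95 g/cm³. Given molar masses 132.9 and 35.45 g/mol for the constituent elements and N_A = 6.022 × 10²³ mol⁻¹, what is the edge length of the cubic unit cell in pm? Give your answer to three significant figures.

M(CsCl) = 168.35 g/mol; Z = 1 formula unit per cell.
a³ = Z·M/(N_A·ρ) = 1 × 168.35 / (6.022 × 10²³ × 3.95) = 7.077 × 10^-23 cm³, so a = 4.136 × 10^-8 cm = 414 pm.

414 pm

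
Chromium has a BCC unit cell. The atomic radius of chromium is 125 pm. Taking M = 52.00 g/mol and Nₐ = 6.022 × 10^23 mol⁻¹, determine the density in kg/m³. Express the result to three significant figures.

7180 kg/m³

In a BCC lattice, atoms touch along the body diagonal, so √3·a = 4r, giving a = 288.7 pm = 2.887 × 10^-8 cm.
With Z = 2, ρ = Z·M/(N_A·a³) = 2 × 52.00 / (6.022 × 10²³ × 2.406 × 10^-23) = 7.179 g/cm³ = 7180 kg/m³.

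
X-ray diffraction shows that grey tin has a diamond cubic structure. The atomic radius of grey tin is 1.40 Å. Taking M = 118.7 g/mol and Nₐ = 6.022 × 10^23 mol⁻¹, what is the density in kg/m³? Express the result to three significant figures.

In a diamond cubic lattice, nearest neighbors lie along the body diagonal with √3·a = 8r, giving a = 6.466 Å = 6.466 × 10^-8 cm.
With Z = 8, ρ = Z·M/(N_A·a³) = 8 × 118.7 / (6.022 × 10²³ × 2.704 × 10^-22) = 5.832 g/cm³ = 5830 kg/m³.

5830 kg/m³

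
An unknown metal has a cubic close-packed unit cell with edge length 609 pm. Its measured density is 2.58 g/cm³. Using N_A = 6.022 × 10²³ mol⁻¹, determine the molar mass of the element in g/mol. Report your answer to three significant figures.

87.7 g/mol

An FCC cell has Z = 4 atoms; a = 6.090 × 10^-8 cm.
M = ρ·N_A·a³/Z = 2.58 × 6.022 × 10²³ × 2.259 × 10^-22 / 4 = 87.7 g/mol.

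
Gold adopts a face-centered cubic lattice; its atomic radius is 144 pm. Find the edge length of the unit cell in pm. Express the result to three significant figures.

407 pm

In an FCC lattice, atoms touch along the face diagonal, so √2·a = 4r.
a = 4r/√2 = 4 × 144 / 1.4142 = 407 pm.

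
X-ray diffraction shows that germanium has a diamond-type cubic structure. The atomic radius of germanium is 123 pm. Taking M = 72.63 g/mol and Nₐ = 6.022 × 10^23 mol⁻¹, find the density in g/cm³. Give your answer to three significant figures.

5.26 g/cm³

In a diamond cubic lattice, nearest neighbors lie along the body diagonal with √3·a = 8r, giving a = 568.1 pm = 5.681 × 10^-8 cm.
With Z = 8, ρ = Z·M/(N_A·a³) = 8 × 72.63 / (6.022 × 10²³ × 1.834 × 10^-22) = 5.262 g/cm³.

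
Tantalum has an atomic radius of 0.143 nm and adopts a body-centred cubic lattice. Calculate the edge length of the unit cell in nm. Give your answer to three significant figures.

0.330 nm

In a BCC lattice, atoms touch along the body diagonal, so √3·a = 4r.
a = 4r/√3 = 4 × 0.143 / 1.7321 = 0.330 nm.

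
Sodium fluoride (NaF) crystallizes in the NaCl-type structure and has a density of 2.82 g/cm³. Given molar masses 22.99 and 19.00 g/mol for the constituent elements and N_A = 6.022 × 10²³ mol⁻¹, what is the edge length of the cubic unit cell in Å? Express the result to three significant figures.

4.62 Å

M(NaF) = 41.99 g/mol; Z = 4 formula units per cell.
a³ = Z·M/(N_A·ρ) = 4 × 41.99 / (6.022 × 10²³ × 2.82) = 9.890 × 10^-23 cm³, so a = 4.625 × 10^-8 cm = 4.62 Å.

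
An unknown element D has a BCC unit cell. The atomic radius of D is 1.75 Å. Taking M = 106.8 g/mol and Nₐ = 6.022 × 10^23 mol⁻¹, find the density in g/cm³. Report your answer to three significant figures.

5.37 g/cm³

In a BCC lattice, atoms touch along the body diagonal, so √3·a = 4r, giving a = 4.041 Å = 4.041 × 10^-8 cm.
With Z = 2, ρ = Z·M/(N_A·a³) = 2 × 106.8 / (6.022 × 10²³ × 6.601 × 10^-23) = 5.373 g/cm³.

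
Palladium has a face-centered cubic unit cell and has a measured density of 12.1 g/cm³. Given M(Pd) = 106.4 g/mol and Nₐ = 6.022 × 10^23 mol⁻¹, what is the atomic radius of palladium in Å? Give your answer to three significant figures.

1.37 Å

For an FCC cell (Z = 4), a³ = Z·M/(N_A·ρ) = 4 × 106.4 / (6.022 × 10²³ × 12.10) = 5.841 × 10^-23 cm³, so a = 3.880 × 10^-8 cm = 3.880 Å.
Atoms touch along the face diagonal, so √2·a = 4r, so r = 0.3536 × a = 1.37 Å.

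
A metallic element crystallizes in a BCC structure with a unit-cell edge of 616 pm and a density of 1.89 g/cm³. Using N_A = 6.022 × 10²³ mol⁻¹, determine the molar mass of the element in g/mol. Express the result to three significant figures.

133 g/mol

A BCC cell has Z = 2 atoms; a = 6.160 × 10^-8 cm.
M = ρ·N_A·a³/Z = 1.89 × 6.022 × 10²³ × 2.337 × 10^-22 / 2 = 133 g/mol.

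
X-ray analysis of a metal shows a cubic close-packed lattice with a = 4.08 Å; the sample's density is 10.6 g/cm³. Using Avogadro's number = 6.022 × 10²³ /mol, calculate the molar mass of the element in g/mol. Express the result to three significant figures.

108 g/mol

An FCC cell has Z = 4 atoms; a = 4.080 × 10^-8 cm.
M = ρ·N_A·a³/Z = 10.6 × 6.022 × 10²³ × 6.792 × 10^-23 / 4 = 108 g/mol.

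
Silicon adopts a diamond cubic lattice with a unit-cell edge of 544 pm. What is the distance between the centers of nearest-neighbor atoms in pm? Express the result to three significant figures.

In a diamond cubic structure, nearest neighbors lie along the body diagonal with √3·a = 8r; the nearest-neighbor distance equals 2r = 0.4330·a.
d = 0.4330 × 544 = 236 pm.

236 pm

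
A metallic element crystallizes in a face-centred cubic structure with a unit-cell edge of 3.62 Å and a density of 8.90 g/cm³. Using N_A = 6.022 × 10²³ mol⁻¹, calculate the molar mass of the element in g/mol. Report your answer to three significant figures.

63.6 g/mol

An FCC cell has Z = 4 atoms; a = 3.620 × 10^-8 cm.
M = ρ·N_A·a³/Z = 8.90 × 6.022 × 10²³ × 4.744 × 10^-23 / 4 = 63.6 g/mol.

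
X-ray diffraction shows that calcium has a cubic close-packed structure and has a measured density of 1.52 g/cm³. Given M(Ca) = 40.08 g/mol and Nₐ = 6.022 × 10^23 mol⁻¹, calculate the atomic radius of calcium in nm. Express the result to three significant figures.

0.198 nm

For an FCC cell (Z = 4), a³ = Z·M/(N_A·ρ) = 4 × 40.08 / (6.022 × 10²³ × 1.520) = 1.751 × 10^-22 cm³, so a = 5.595 × 10^-8 cm = 0.5595 nm.
Atoms touch along the face diagonal, so √2·a = 4r, so r = 0.3536 × a = 0.198 nm.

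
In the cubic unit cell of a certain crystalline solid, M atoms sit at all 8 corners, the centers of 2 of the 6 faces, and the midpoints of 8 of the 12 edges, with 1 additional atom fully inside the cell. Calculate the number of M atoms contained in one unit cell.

Corner atoms are shared by 8 cells (1/8 each), face atoms by 2 (1/2 each), edge atoms by 4 (1/4 each), interior atoms are unshared.
Net atoms = 8 × 1/8 + 2 × 1/2 + 8 × 1/4 + 1 = 1 + 1 + 2 + 1 = 5.

5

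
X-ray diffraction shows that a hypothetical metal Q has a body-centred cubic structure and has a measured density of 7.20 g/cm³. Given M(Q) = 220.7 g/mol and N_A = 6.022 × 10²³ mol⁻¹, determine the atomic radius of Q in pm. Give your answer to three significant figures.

For a BCC cell (Z = 2), a³ = Z·M/(N_A·ρ) = 2 × 220.7 / (6.022 × 10²³ × 7.200) = 1.018 × 10^-22 cm³, so a = 4.669 × 10^-8 cm = 466.9 pm.
Atoms touch along the body diagonal, so √3·a = 4r, so r = 0.4330 × a = 202 pm.

202 pm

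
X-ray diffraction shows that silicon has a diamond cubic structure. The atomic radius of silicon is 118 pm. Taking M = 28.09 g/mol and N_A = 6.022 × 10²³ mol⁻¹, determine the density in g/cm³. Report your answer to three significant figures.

2.30 g/cm³

In a diamond cubic lattice, nearest neighbors lie along the body diagonal with √3·a = 8r, giving a = 545.0 pm = 5.450 × 10^-8 cm.
With Z = 8, ρ = Z·M/(N_A·a³) = 8 × 28.09 / (6.022 × 10²³ × 1.619 × 10^-22) = 2.305 g/cm³.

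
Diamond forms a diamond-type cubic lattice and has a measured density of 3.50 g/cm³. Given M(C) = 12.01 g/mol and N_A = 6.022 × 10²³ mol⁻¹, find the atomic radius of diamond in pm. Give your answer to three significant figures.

77.3 pm

For a diamond cubic cell (Z = 8), a³ = Z·M/(N_A·ρ) = 8 × 12.01 / (6.022 × 10²³ × 3.500) = 4.559 × 10^-23 cm³, so a = 3.572 × 10^-8 cm = 357.2 pm.
Nearest neighbors lie along the body diagonal with √3·a = 8r, so r = 0.2165 × a = 77.3 pm.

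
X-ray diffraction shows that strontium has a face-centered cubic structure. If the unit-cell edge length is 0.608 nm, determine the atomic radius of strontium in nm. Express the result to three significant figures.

In an FCC lattice, atoms touch along the face diagonal, so √2·a = 4r.
r = √2·a/4 = 1.4142 × 0.608 / 4 = 0.215 nm.

0.215 nm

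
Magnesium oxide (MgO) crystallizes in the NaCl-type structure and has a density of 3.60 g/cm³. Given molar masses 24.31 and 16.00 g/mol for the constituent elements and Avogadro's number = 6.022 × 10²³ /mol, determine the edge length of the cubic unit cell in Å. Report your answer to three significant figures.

M(MgO) = 40.31 g/mol; Z = 4 formula units per cell.
a³ = Z·M/(N_A·ρ) = 4 × 40.31 / (6.022 × 10²³ × 3.60) = 7.438 × 10^-23 cm³, so a = 4.205 × 10^-8 cm = 4.21 Å.

4.21 Å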